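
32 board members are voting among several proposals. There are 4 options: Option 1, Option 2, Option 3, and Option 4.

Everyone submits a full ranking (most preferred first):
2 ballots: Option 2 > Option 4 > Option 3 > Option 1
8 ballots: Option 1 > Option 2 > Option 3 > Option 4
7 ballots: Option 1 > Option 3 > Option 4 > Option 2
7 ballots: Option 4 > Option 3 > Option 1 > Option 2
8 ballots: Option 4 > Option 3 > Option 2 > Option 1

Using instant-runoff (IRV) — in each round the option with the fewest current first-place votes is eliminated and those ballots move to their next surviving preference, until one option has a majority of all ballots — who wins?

Option 4

Round 1: Option 1 15, Option 2 2, Option 3 0, Option 4 15. Option 3 eliminated.
Round 2: Option 1 15, Option 2 2, Option 4 15. Option 2 eliminated.
Round 3: Option 1 15, Option 4 17. Option 4 has a majority (≥17).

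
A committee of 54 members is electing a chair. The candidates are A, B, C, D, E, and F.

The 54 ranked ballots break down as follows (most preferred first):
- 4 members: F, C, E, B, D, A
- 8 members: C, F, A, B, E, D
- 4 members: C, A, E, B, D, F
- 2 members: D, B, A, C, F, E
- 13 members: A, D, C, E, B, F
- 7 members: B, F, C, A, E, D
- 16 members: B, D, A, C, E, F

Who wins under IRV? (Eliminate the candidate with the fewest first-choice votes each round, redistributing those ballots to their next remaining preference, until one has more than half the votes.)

Round 1: A 13, B 23, C 12, D 2, E 0, F 4. E eliminated.
Round 2: A 13, B 23, C 12, D 2, F 4. D eliminated.
Round 3: A 13, B 25, C 12, F 4. F eliminated.
Round 4: A 13, B 25, C 16. A eliminated.
Round 5: B 25, C 29. C has a majority (≥28).

C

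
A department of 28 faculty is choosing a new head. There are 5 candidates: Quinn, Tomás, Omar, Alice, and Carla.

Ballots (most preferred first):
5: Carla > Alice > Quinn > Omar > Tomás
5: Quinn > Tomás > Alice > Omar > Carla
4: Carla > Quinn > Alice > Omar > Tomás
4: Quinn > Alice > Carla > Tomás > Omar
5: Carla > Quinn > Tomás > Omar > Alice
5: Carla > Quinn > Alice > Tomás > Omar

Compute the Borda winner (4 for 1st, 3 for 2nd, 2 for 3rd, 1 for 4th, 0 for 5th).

Quinn: 5×2 + 5×4 + 4×3 + 4×4 + 5×3 + 5×3 = 88
Tomás: 5×0 + 5×3 + 4×0 + 4×1 + 5×2 + 5×1 = 34
Omar: 5×1 + 5×1 + 4×1 + 4×0 + 5×1 + 5×0 = 19
Alice: 5×3 + 5×2 + 4×2 + 4×3 + 5×0 + 5×2 = 55
Carla: 5×4 + 5×0 + 4×4 + 4×2 + 5×4 + 5×4 = 84

Quinn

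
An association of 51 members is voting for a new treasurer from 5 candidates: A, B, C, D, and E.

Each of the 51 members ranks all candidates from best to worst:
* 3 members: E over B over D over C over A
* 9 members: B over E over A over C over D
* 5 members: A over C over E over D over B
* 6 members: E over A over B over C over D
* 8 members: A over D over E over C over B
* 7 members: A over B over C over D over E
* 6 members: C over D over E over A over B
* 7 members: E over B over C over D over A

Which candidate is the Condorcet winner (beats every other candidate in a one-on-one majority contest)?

E vs A: 31–20
E vs B: 35–16
E vs C: 33–18
E vs D: 30–21
E beats every other candidate.

E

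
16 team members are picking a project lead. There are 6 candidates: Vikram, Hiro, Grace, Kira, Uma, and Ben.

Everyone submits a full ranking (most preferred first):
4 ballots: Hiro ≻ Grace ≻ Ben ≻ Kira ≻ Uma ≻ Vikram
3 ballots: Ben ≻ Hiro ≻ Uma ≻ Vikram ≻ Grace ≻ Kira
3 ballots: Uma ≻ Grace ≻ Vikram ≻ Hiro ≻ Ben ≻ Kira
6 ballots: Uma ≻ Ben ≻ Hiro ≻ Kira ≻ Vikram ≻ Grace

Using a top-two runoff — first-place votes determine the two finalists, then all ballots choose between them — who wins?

Uma

Round 1 first-place votes: Vikram 0, Hiro 4, Grace 0, Kira 0, Uma 9, Ben 3. Uma and Hiro advance.
Runoff: Uma is ranked above Hiro on 9 ballots, Hiro above Uma on 7.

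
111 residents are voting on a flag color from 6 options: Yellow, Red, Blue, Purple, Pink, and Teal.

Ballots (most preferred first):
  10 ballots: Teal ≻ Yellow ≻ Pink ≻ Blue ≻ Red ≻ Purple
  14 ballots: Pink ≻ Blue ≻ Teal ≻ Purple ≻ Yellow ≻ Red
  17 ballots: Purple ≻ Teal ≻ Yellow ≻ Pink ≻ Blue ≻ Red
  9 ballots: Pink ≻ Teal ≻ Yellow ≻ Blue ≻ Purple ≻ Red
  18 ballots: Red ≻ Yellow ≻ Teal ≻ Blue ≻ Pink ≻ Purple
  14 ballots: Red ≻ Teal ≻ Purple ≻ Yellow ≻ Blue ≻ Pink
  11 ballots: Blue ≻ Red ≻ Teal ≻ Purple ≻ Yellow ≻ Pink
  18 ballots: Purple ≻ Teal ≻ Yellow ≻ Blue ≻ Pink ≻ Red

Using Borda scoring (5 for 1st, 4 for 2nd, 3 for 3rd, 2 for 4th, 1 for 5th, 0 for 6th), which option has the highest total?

Teal

Yellow: 10×4 + 14×1 + 17×3 + 9×3 + 18×4 + 14×2 + 11×1 + 18×3 = 297
Red: 10×1 + 14×0 + 17×0 + 9×0 + 18×5 + 14×5 + 11×4 + 18×0 = 214
Blue: 10×2 + 14×4 + 17×1 + 9×2 + 18×2 + 14×1 + 11×5 + 18×2 = 252
Purple: 10×0 + 14×2 + 17×5 + 9×1 + 18×0 + 14×3 + 11×2 + 18×5 = 276
Pink: 10×3 + 14×5 + 17×2 + 9×5 + 18×1 + 14×0 + 11×0 + 18×1 = 215
Teal: 10×5 + 14×3 + 17×4 + 9×4 + 18×3 + 14×4 + 11×3 + 18×4 = 411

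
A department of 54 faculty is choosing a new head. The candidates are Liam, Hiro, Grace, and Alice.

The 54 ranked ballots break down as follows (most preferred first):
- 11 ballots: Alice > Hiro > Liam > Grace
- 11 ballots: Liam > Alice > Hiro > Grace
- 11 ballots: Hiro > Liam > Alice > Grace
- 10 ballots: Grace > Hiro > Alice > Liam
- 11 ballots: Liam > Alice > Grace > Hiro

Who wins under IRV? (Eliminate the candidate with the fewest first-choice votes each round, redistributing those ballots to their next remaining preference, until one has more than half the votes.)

Round 1: Liam 22, Hiro 11, Grace 10, Alice 11. Grace eliminated.
Round 2: Liam 22, Hiro 21, Alice 11. Alice eliminated.
Round 3: Liam 22, Hiro 32. Hiro has a majority (≥28).

Hiro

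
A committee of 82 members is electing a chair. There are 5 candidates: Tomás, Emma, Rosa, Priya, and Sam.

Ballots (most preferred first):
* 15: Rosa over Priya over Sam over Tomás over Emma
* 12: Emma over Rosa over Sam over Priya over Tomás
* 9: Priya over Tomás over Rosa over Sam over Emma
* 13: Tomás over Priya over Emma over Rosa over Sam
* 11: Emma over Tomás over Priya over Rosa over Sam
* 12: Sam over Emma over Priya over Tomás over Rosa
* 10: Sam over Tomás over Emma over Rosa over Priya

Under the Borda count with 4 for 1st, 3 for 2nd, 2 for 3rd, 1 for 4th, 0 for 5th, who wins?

Priya

Tomás: 15×1 + 12×0 + 9×3 + 13×4 + 11×3 + 12×1 + 10×3 = 169
Emma: 15×0 + 12×4 + 9×0 + 13×2 + 11×4 + 12×3 + 10×2 = 174
Rosa: 15×4 + 12×3 + 9×2 + 13×1 + 11×1 + 12×0 + 10×1 = 148
Priya: 15×3 + 12×1 + 9×4 + 13×3 + 11×2 + 12×2 + 10×0 = 178
Sam: 15×2 + 12×2 + 9×1 + 13×0 + 11×0 + 12×4 + 10×4 = 151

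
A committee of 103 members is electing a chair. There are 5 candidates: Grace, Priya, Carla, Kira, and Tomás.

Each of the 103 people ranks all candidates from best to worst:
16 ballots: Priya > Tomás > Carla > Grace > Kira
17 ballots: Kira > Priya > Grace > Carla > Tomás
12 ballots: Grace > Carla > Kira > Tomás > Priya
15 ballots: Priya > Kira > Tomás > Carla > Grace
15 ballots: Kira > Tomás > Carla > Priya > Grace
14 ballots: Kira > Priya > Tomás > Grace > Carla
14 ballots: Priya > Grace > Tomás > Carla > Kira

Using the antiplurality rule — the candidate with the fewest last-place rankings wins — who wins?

Last-place votes: Grace 30, Priya 12, Carla 14, Kira 30, Tomás 17.

Priya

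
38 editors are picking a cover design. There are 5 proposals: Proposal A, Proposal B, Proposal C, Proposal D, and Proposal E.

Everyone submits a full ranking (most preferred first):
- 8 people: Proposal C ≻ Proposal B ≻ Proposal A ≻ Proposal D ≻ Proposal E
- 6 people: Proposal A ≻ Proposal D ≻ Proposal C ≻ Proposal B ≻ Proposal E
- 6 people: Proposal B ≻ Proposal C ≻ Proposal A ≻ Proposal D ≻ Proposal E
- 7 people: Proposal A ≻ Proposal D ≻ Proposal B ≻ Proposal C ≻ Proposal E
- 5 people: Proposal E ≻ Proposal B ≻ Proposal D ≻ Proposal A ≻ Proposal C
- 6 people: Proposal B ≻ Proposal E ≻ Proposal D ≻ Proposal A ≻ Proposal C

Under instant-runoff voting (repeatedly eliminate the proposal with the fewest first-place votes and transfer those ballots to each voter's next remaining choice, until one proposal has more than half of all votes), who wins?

Round 1: Proposal A 13, Proposal B 12, Proposal C 8, Proposal D 0, Proposal E 5. Proposal D eliminated.
Round 2: Proposal A 13, Proposal B 12, Proposal C 8, Proposal E 5. Proposal E eliminated.
Round 3: Proposal A 13, Proposal B 17, Proposal C 8. Proposal C eliminated.
Round 4: Proposal A 13, Proposal B 25. Proposal B has a majority (≥20).

Proposal B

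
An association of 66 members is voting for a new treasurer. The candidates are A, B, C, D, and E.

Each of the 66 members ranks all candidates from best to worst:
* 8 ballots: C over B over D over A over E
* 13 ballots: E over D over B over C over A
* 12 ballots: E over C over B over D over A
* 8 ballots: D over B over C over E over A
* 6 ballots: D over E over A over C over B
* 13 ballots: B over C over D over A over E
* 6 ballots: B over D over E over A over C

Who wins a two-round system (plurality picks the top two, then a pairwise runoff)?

B

Round 1 first-place votes: A 0, B 19, C 8, D 14, E 25. E and B advance.
Runoff: E is ranked above B on 31 ballots, B above E on 35.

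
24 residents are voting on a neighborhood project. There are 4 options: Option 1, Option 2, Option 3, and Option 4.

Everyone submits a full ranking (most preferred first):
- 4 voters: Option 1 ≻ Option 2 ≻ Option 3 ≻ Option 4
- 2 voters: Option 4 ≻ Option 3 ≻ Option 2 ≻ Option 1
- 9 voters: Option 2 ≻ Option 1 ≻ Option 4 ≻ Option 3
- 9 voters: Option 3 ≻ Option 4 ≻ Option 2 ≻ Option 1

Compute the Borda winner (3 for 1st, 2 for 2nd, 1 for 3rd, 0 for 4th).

Option 1: 4×3 + 2×0 + 9×2 + 9×0 = 30
Option 2: 4×2 + 2×1 + 9×3 + 9×1 = 46
Option 3: 4×1 + 2×2 + 9×0 + 9×3 = 35
Option 4: 4×0 + 2×3 + 9×1 + 9×2 = 33

Option 2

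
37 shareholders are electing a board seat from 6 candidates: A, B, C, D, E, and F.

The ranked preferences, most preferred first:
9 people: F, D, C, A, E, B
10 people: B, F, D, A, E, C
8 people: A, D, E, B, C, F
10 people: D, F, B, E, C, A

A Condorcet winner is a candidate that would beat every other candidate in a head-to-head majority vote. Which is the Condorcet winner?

F

F vs A: 29–8
F vs B: 19–18
F vs C: 29–8
F vs D: 19–18
F vs E: 29–8
F beats every other candidate.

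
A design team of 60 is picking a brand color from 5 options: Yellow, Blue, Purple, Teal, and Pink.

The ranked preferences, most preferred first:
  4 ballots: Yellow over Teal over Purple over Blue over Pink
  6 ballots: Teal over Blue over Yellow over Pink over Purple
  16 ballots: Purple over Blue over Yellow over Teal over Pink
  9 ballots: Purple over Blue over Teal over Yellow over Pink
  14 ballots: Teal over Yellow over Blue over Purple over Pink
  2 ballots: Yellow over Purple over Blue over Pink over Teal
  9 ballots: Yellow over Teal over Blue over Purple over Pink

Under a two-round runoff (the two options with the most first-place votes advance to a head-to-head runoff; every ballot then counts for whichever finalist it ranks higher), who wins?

Teal

Round 1 first-place votes: Yellow 15, Blue 0, Purple 25, Teal 20, Pink 0. Purple and Teal advance.
Runoff: Purple is ranked above Teal on 27 ballots, Teal above Purple on 33.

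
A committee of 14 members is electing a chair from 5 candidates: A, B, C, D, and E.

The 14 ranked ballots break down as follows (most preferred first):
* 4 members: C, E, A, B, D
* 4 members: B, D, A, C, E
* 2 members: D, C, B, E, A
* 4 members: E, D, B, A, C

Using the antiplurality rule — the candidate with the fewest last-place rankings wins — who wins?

Last-place votes: A 2, B 0, C 4, D 4, E 4.

B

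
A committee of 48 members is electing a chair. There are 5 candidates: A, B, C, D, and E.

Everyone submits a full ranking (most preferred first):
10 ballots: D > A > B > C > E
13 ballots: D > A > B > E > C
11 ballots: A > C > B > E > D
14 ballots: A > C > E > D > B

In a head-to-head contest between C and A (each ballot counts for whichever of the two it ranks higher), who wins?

C is ranked above A on 0 ballots; A above C on 48.

A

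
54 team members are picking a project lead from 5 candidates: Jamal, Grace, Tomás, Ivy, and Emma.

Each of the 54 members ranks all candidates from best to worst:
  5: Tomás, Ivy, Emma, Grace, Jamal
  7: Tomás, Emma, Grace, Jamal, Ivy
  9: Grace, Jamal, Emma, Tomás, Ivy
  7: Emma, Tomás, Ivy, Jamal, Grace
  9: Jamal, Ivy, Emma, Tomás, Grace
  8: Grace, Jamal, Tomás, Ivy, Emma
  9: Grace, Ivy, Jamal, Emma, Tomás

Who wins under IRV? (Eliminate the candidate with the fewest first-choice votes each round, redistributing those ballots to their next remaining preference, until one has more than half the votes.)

Tomás

Round 1: Jamal 9, Grace 26, Tomás 12, Ivy 0, Emma 7. Ivy eliminated.
Round 2: Jamal 9, Grace 26, Tomás 12, Emma 7. Emma eliminated.
Round 3: Jamal 9, Grace 26, Tomás 19. Jamal eliminated.
Round 4: Grace 26, Tomás 28. Tomás has a majority (≥28).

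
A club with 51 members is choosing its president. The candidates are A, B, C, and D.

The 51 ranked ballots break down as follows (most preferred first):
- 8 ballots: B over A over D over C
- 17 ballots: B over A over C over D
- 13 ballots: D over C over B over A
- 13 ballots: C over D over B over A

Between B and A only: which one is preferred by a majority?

B is ranked above A on 51 ballots; A above B on 0.

B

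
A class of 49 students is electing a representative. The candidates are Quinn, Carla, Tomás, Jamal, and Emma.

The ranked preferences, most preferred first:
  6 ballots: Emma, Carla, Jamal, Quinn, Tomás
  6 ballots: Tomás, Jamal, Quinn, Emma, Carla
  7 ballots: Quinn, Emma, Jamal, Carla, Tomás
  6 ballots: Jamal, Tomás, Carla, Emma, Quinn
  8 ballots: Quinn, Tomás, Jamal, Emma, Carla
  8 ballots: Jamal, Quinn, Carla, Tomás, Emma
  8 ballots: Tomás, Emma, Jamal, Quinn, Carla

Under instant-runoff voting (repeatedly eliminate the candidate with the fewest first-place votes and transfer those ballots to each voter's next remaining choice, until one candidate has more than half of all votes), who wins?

Jamal

Round 1: Quinn 15, Carla 0, Tomás 14, Jamal 14, Emma 6. Carla eliminated.
Round 2: Quinn 15, Tomás 14, Jamal 14, Emma 6. Emma eliminated.
Round 3: Quinn 15, Tomás 14, Jamal 20. Tomás eliminated.
Round 4: Quinn 15, Jamal 34. Jamal has a majority (≥25).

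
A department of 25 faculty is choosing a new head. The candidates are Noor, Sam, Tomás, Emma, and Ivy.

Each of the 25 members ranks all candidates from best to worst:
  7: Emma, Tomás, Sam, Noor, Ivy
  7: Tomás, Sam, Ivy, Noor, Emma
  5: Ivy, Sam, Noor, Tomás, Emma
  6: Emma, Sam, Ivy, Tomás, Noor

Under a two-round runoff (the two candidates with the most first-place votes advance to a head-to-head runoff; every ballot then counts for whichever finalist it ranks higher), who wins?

Emma

Round 1 first-place votes: Noor 0, Sam 0, Tomás 7, Emma 13, Ivy 5. Emma and Tomás advance.
Runoff: Emma is ranked above Tomás on 13 ballots, Tomás above Emma on 12.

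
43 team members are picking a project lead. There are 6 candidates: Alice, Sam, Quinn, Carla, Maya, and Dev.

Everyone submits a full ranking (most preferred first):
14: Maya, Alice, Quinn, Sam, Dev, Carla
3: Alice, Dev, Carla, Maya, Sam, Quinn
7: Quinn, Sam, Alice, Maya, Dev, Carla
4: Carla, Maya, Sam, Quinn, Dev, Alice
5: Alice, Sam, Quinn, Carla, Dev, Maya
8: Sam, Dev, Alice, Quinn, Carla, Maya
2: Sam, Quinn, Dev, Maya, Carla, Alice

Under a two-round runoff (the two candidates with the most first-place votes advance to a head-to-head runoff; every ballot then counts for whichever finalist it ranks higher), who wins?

Sam

Round 1 first-place votes: Alice 8, Sam 10, Quinn 7, Carla 4, Maya 14, Dev 0. Maya and Sam advance.
Runoff: Maya is ranked above Sam on 21 ballots, Sam above Maya on 22.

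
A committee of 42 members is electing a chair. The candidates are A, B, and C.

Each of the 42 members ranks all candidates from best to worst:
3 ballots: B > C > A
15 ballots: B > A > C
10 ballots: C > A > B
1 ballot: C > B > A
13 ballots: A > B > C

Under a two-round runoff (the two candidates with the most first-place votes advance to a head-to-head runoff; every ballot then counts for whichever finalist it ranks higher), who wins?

Round 1 first-place votes: A 13, B 18, C 11. B and A advance.
Runoff: B is ranked above A on 19 ballots, A above B on 23.

A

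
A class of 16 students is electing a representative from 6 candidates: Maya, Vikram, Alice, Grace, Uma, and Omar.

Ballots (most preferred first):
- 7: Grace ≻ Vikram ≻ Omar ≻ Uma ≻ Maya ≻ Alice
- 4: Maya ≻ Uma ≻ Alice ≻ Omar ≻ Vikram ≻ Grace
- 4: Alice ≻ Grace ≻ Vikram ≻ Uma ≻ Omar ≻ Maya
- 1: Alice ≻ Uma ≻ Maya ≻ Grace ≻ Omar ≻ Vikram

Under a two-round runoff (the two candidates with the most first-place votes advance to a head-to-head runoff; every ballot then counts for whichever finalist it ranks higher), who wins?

Round 1 first-place votes: Maya 4, Vikram 0, Alice 5, Grace 7, Uma 0, Omar 0. Grace and Alice advance.
Runoff: Grace is ranked above Alice on 7 ballots, Alice above Grace on 9.

Alice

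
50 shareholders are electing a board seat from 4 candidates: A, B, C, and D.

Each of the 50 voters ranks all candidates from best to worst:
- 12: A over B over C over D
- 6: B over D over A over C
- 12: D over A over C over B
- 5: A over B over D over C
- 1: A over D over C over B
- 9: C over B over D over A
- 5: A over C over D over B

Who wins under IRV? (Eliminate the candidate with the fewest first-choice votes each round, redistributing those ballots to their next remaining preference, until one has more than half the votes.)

D

Round 1: A 23, B 6, C 9, D 12. B eliminated.
Round 2: A 23, C 9, D 18. C eliminated.
Round 3: A 23, D 27. D has a majority (≥26).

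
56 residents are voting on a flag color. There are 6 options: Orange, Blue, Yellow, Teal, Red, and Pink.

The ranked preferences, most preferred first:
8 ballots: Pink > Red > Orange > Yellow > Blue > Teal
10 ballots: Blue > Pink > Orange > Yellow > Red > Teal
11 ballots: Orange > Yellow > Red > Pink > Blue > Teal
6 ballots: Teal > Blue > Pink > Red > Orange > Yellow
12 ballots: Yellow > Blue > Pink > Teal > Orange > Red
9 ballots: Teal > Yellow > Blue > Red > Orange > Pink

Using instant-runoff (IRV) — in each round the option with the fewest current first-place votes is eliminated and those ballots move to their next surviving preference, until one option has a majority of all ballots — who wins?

Orange

Round 1: Orange 11, Blue 10, Yellow 12, Teal 15, Red 0, Pink 8. Red eliminated.
Round 2: Orange 11, Blue 10, Yellow 12, Teal 15, Pink 8. Pink eliminated.
Round 3: Orange 19, Blue 10, Yellow 12, Teal 15. Blue eliminated.
Round 4: Orange 29, Yellow 12, Teal 15. Orange has a majority (≥29).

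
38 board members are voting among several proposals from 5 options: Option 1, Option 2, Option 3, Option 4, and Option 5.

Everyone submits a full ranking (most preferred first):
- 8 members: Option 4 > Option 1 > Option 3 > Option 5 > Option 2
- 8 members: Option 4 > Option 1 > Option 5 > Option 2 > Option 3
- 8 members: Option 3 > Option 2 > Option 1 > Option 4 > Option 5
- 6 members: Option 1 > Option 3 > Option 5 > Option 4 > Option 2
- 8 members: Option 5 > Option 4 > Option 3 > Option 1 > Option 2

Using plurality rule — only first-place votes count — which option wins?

Option 4

First-place votes: Option 1 6, Option 2 0, Option 3 8, Option 4 16, Option 5 8.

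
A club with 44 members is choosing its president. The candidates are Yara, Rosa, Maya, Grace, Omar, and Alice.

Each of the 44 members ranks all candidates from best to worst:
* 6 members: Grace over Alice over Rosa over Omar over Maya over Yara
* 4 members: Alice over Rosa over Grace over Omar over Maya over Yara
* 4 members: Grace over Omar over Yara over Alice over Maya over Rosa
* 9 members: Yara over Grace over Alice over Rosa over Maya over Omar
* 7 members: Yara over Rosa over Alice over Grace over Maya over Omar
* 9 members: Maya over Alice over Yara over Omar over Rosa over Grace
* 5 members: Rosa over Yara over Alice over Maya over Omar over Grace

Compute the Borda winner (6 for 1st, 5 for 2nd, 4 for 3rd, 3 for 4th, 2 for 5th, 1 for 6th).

Alice

Yara: 6×1 + 4×1 + 4×4 + 9×6 + 7×6 + 9×4 + 5×5 = 183
Rosa: 6×4 + 4×5 + 4×1 + 9×3 + 7×5 + 9×2 + 5×6 = 158
Maya: 6×2 + 4×2 + 4×2 + 9×2 + 7×2 + 9×6 + 5×3 = 129
Grace: 6×6 + 4×4 + 4×6 + 9×5 + 7×3 + 9×1 + 5×1 = 156
Omar: 6×3 + 4×3 + 4×5 + 9×1 + 7×1 + 9×3 + 5×2 = 103
Alice: 6×5 + 4×6 + 4×3 + 9×4 + 7×4 + 9×5 + 5×4 = 195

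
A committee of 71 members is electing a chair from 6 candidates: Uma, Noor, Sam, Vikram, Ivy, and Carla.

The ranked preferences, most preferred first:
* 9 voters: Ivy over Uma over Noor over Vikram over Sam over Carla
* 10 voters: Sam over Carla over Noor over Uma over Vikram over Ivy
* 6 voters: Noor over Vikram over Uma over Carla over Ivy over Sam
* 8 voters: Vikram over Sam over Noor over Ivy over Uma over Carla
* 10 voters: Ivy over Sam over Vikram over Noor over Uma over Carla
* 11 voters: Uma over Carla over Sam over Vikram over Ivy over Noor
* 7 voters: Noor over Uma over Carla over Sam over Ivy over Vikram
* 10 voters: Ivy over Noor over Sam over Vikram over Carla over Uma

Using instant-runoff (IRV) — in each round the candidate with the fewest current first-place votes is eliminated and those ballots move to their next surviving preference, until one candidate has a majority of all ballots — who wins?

Round 1: Uma 11, Noor 13, Sam 10, Vikram 8, Ivy 29, Carla 0. Carla eliminated.
Round 2: Uma 11, Noor 13, Sam 10, Vikram 8, Ivy 29. Vikram eliminated.
Round 3: Uma 11, Noor 13, Sam 18, Ivy 29. Uma eliminated.
Round 4: Noor 13, Sam 29, Ivy 29. Noor eliminated.
Round 5: Sam 36, Ivy 35. Sam has a majority (≥36).

Sam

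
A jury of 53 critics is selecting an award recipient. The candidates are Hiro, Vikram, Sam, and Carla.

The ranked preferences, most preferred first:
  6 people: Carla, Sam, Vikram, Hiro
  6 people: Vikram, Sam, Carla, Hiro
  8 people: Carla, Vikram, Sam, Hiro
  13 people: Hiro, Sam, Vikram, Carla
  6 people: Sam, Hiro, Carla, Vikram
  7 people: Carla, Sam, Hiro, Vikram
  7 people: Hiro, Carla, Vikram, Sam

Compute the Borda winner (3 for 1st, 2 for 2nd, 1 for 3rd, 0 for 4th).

Hiro: 6×0 + 6×0 + 8×0 + 13×3 + 6×2 + 7×1 + 7×3 = 79
Vikram: 6×1 + 6×3 + 8×2 + 13×1 + 6×0 + 7×0 + 7×1 = 60
Sam: 6×2 + 6×2 + 8×1 + 13×2 + 6×3 + 7×2 + 7×0 = 90
Carla: 6×3 + 6×1 + 8×3 + 13×0 + 6×1 + 7×3 + 7×2 = 89

Sam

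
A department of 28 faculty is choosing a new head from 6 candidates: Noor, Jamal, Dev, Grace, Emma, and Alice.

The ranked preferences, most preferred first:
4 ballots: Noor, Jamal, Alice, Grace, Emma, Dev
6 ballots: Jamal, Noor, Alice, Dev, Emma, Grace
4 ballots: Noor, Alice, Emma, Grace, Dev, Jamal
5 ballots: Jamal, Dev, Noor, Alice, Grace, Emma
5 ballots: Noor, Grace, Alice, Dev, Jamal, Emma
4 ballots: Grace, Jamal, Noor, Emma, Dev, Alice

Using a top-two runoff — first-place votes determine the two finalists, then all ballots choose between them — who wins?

Jamal

Round 1 first-place votes: Noor 13, Jamal 11, Dev 0, Grace 4, Emma 0, Alice 0. Noor and Jamal advance.
Runoff: Noor is ranked above Jamal on 13 ballots, Jamal above Noor on 15.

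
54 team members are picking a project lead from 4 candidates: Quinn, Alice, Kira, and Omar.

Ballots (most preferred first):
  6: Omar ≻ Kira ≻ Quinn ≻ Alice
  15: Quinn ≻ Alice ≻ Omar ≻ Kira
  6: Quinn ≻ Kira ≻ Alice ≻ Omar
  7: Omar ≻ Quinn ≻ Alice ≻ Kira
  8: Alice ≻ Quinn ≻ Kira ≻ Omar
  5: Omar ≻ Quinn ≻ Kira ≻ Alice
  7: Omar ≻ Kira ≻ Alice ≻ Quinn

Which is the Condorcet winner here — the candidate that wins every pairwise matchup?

Quinn

Quinn vs Alice: 39–15
Quinn vs Kira: 41–13
Quinn vs Omar: 29–25
Quinn beats every other candidate.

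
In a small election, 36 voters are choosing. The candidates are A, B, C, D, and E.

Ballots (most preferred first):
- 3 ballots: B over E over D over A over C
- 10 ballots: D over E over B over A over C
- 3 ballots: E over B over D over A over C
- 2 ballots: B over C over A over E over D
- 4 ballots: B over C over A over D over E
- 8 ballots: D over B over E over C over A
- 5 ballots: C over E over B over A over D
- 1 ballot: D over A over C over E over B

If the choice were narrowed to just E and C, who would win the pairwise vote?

E

E is ranked above C on 24 ballots; C above E on 12.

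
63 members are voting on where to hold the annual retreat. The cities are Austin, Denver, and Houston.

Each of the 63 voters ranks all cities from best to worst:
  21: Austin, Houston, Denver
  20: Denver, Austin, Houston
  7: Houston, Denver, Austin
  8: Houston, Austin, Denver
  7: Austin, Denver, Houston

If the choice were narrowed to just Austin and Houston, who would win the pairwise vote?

Austin is ranked above Houston on 48 ballots; Houston above Austin on 15.

Austin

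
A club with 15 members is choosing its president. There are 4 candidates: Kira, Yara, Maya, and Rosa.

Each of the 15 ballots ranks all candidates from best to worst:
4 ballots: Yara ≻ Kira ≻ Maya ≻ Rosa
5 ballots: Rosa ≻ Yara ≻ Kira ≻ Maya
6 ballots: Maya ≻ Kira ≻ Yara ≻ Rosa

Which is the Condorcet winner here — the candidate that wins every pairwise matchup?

Yara

Yara vs Kira: 9–6
Yara vs Maya: 9–6
Yara vs Rosa: 10–5
Yara beats every other candidate.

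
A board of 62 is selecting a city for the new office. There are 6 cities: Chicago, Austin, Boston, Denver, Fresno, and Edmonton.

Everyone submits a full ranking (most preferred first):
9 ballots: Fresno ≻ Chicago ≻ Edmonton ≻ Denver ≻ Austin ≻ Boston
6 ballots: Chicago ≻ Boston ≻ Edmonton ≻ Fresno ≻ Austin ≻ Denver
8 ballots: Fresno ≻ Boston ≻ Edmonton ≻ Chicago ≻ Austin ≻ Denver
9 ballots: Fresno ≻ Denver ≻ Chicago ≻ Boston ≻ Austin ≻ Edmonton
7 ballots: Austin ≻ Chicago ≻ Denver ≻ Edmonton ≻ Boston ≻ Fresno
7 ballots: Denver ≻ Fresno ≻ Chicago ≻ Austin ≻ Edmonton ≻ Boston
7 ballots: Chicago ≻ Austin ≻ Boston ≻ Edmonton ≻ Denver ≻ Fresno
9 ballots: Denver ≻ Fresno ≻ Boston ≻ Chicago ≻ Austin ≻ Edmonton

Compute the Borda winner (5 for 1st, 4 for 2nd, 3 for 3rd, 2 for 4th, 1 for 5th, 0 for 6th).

Chicago: 9×4 + 6×5 + 8×2 + 9×3 + 7×4 + 7×3 + 7×5 + 9×2 = 211
Austin: 9×1 + 6×1 + 8×1 + 9×1 + 7×5 + 7×2 + 7×4 + 9×1 = 118
Boston: 9×0 + 6×4 + 8×4 + 9×2 + 7×1 + 7×0 + 7×3 + 9×3 = 129
Denver: 9×2 + 6×0 + 8×0 + 9×4 + 7×3 + 7×5 + 7×1 + 9×5 = 162
Fresno: 9×5 + 6×2 + 8×5 + 9×5 + 7×0 + 7×4 + 7×0 + 9×4 = 206
Edmonton: 9×3 + 6×3 + 8×3 + 9×0 + 7×2 + 7×1 + 7×2 + 9×0 = 104

Chicago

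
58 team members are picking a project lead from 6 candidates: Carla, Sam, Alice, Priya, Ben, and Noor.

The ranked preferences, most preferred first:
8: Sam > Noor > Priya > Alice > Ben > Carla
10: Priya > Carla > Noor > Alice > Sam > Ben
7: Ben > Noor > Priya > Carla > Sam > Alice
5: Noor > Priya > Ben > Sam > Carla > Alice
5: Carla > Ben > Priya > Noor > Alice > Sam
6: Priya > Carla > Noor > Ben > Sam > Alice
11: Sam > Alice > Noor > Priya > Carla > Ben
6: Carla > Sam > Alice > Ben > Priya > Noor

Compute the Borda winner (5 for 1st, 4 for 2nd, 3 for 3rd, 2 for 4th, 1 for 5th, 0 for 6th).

Carla: 8×0 + 10×4 + 7×2 + 5×1 + 5×5 + 6×4 + 11×1 + 6×5 = 149
Sam: 8×5 + 10×1 + 7×1 + 5×2 + 5×0 + 6×1 + 11×5 + 6×4 = 152
Alice: 8×2 + 10×2 + 7×0 + 5×0 + 5×1 + 6×0 + 11×4 + 6×3 = 103
Priya: 8×3 + 10×5 + 7×3 + 5×4 + 5×3 + 6×5 + 11×2 + 6×1 = 188
Ben: 8×1 + 10×0 + 7×5 + 5×3 + 5×4 + 6×2 + 11×0 + 6×2 = 102
Noor: 8×4 + 10×3 + 7×4 + 5×5 + 5×2 + 6×3 + 11×3 + 6×0 = 176

Priya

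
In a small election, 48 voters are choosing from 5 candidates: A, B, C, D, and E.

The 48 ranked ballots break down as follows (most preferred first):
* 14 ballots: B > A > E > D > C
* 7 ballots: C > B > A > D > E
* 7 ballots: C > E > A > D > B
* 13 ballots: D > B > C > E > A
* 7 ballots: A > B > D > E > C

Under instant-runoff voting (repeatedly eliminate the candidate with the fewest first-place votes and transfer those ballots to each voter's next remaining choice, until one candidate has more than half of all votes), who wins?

Round 1: A 7, B 14, C 14, D 13, E 0. E eliminated.
Round 2: A 7, B 14, C 14, D 13. A eliminated.
Round 3: B 21, C 14, D 13. D eliminated.
Round 4: B 34, C 14. B has a majority (≥25).

B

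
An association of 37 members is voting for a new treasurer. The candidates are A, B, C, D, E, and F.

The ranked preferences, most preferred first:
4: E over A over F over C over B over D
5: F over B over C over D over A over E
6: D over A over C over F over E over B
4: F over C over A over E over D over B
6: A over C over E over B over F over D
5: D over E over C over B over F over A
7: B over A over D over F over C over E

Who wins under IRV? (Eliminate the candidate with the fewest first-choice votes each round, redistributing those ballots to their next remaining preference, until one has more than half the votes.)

A

Round 1: A 6, B 7, C 0, D 11, E 4, F 9. C eliminated.
Round 2: A 6, B 7, D 11, E 4, F 9. E eliminated.
Round 3: A 10, B 7, D 11, F 9. B eliminated.
Round 4: A 17, D 11, F 9. F eliminated.
Round 5: A 21, D 16. A has a majority (≥19).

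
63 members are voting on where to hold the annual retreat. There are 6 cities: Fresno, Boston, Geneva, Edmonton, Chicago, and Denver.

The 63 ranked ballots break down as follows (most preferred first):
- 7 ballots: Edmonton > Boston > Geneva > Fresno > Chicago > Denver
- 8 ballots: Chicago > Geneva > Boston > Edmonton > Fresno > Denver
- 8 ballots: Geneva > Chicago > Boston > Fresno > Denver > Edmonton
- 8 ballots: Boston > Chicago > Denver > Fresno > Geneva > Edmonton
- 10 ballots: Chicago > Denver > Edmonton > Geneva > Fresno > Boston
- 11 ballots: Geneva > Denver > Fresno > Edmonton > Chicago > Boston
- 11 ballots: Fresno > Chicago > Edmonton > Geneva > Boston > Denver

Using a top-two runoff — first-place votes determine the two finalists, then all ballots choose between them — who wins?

Chicago

Round 1 first-place votes: Fresno 11, Boston 8, Geneva 19, Edmonton 7, Chicago 18, Denver 0. Geneva and Chicago advance.
Runoff: Geneva is ranked above Chicago on 26 ballots, Chicago above Geneva on 37.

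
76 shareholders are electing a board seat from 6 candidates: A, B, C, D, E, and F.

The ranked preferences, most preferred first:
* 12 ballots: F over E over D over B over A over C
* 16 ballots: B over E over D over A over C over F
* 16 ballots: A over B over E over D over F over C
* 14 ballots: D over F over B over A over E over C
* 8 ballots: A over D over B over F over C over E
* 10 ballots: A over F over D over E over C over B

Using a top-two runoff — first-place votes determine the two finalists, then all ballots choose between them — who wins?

Round 1 first-place votes: A 34, B 16, C 0, D 14, E 0, F 12. A and B advance.
Runoff: A is ranked above B on 34 ballots, B above A on 42.

B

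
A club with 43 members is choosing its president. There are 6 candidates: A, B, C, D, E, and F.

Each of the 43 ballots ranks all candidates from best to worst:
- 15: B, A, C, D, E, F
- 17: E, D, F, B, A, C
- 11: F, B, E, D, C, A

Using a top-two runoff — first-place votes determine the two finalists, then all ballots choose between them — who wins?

B

Round 1 first-place votes: A 0, B 15, C 0, D 0, E 17, F 11. E and B advance.
Runoff: E is ranked above B on 17 ballots, B above E on 26.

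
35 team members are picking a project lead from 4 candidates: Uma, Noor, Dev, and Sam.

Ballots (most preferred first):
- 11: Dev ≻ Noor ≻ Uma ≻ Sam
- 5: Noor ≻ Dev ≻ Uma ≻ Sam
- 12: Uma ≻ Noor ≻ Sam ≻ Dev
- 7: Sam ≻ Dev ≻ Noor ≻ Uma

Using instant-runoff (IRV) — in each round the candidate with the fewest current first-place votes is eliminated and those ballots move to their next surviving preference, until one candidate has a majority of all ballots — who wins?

Dev

Round 1: Uma 12, Noor 5, Dev 11, Sam 7. Noor eliminated.
Round 2: Uma 12, Dev 16, Sam 7. Sam eliminated.
Round 3: Uma 12, Dev 23. Dev has a majority (≥18).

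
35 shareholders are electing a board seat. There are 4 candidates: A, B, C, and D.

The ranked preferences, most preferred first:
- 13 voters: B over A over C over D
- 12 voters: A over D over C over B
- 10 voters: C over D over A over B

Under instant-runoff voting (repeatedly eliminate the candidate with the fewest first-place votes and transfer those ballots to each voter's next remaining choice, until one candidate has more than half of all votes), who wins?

Round 1: A 12, B 13, C 10, D 0. D eliminated.
Round 2: A 12, B 13, C 10. C eliminated.
Round 3: A 22, B 13. A has a majority (≥18).

A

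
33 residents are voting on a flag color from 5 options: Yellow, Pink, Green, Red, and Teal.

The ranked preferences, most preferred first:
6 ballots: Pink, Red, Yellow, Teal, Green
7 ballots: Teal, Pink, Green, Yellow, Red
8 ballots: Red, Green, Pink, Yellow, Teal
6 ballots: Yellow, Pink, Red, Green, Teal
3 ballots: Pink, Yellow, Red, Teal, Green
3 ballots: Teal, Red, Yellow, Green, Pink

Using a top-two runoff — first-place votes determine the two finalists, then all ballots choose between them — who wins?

Pink

Round 1 first-place votes: Yellow 6, Pink 9, Green 0, Red 8, Teal 10. Teal and Pink advance.
Runoff: Teal is ranked above Pink on 10 ballots, Pink above Teal on 23.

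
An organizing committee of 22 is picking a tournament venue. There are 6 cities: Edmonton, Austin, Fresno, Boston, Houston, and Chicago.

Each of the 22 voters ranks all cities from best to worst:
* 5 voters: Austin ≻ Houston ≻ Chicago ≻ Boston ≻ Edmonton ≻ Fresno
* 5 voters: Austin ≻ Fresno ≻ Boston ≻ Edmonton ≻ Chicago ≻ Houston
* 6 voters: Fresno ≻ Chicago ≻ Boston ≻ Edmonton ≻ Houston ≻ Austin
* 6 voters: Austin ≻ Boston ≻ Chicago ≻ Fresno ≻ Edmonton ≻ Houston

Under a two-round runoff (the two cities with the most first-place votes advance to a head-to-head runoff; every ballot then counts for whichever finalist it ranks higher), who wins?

Austin

Round 1 first-place votes: Edmonton 0, Austin 16, Fresno 6, Boston 0, Houston 0, Chicago 0. Austin and Fresno advance.
Runoff: Austin is ranked above Fresno on 16 ballots, Fresno above Austin on 6.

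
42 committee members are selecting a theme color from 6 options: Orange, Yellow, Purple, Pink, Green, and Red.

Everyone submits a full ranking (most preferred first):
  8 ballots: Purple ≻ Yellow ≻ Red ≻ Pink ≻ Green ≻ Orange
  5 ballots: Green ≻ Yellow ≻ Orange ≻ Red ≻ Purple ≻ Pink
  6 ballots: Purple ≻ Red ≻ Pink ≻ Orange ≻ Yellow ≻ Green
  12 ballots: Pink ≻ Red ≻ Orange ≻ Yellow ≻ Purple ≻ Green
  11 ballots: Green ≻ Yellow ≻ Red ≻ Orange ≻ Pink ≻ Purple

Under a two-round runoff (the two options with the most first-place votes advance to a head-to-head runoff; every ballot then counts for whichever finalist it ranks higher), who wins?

Purple

Round 1 first-place votes: Orange 0, Yellow 0, Purple 14, Pink 12, Green 16, Red 0. Green and Purple advance.
Runoff: Green is ranked above Purple on 16 ballots, Purple above Green on 26.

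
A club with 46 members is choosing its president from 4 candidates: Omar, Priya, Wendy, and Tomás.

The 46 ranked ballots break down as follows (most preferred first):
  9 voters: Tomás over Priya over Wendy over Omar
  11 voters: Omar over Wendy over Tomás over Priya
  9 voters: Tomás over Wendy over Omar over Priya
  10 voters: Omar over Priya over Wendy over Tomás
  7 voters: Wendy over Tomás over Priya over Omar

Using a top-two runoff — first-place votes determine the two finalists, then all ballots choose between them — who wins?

Tomás

Round 1 first-place votes: Omar 21, Priya 0, Wendy 7, Tomás 18. Omar and Tomás advance.
Runoff: Omar is ranked above Tomás on 21 ballots, Tomás above Omar on 25.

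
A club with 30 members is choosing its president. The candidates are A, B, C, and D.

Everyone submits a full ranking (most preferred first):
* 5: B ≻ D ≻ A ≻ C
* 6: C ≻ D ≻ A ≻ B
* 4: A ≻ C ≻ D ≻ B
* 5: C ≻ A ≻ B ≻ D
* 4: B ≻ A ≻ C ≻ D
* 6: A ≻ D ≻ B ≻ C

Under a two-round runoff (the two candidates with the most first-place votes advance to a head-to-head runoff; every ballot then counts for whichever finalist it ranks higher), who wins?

A

Round 1 first-place votes: A 10, B 9, C 11, D 0. C and A advance.
Runoff: C is ranked above A on 11 ballots, A above C on 19.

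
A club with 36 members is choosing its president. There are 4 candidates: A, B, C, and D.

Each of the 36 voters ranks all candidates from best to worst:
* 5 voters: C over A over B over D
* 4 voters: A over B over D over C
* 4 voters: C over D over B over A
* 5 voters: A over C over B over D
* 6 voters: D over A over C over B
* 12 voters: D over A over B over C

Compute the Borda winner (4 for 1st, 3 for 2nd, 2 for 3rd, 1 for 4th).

A

A: 5×3 + 4×4 + 4×1 + 5×4 + 6×3 + 12×3 = 109
B: 5×2 + 4×3 + 4×2 + 5×2 + 6×1 + 12×2 = 70
C: 5×4 + 4×1 + 4×4 + 5×3 + 6×2 + 12×1 = 79
D: 5×1 + 4×2 + 4×3 + 5×1 + 6×4 + 12×4 = 102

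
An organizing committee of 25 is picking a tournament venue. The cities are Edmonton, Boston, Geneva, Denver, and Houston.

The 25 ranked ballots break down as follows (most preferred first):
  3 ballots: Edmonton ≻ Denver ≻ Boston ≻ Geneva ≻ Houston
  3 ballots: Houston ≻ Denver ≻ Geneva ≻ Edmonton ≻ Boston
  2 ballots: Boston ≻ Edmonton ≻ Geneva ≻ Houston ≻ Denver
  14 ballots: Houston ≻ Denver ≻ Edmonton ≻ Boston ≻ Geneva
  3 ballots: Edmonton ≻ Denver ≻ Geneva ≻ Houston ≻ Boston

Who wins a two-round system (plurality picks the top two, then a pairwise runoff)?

Houston

Round 1 first-place votes: Edmonton 6, Boston 2, Geneva 0, Denver 0, Houston 17. Houston and Edmonton advance.
Runoff: Houston is ranked above Edmonton on 17 ballots, Edmonton above Houston on 8.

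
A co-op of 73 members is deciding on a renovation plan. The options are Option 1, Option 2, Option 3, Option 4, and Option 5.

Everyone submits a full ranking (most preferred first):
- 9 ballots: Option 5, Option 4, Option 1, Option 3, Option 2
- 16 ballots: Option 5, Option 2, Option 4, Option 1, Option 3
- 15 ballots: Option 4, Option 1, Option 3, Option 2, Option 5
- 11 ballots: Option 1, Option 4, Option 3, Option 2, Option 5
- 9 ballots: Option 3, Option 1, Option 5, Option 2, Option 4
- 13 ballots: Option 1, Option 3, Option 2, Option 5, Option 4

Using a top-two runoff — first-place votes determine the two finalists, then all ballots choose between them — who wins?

Round 1 first-place votes: Option 1 24, Option 2 0, Option 3 9, Option 4 15, Option 5 25. Option 5 and Option 1 advance.
Runoff: Option 5 is ranked above Option 1 on 25 ballots, Option 1 above Option 5 on 48.

Option 1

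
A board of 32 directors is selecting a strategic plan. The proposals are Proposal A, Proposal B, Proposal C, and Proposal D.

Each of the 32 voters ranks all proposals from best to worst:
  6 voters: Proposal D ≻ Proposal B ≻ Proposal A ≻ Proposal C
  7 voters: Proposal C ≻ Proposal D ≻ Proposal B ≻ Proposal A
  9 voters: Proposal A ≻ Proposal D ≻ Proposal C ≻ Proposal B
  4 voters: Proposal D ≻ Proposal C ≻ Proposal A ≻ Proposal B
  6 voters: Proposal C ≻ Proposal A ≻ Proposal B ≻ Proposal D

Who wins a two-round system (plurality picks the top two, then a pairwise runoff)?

Round 1 first-place votes: Proposal A 9, Proposal B 0, Proposal C 13, Proposal D 10. Proposal C and Proposal D advance.
Runoff: Proposal C is ranked above Proposal D on 13 ballots, Proposal D above Proposal C on 19.

Proposal D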